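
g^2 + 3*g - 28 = (g - 4)*(g + 7)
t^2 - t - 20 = (t - 5)*(t + 4)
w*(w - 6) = w^2 - 6*w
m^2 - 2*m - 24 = (m - 6)*(m + 4)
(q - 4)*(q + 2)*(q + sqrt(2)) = q^3 - 2*q^2 + sqrt(2)*q^2 - 8*q - 2*sqrt(2)*q - 8*sqrt(2)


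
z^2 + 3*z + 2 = (z + 1)*(z + 2)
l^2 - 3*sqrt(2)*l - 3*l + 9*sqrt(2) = (l - 3)*(l - 3*sqrt(2))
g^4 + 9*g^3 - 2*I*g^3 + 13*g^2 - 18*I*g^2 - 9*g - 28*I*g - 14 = (g + 2)*(g + 7)*(g - I)^2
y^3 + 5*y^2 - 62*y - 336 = (y - 8)*(y + 6)*(y + 7)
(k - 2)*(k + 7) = k^2 + 5*k - 14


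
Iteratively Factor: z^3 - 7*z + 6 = (z - 1)*(z^2 + z - 6) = (z - 1)*(z + 3)*(z - 2)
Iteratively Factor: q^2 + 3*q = (q + 3)*(q)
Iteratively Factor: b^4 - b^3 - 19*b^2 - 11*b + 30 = (b + 3)*(b^3 - 4*b^2 - 7*b + 10) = (b - 5)*(b + 3)*(b^2 + b - 2) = (b - 5)*(b + 2)*(b + 3)*(b - 1)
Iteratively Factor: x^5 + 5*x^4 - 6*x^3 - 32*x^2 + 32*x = (x + 4)*(x^4 + x^3 - 10*x^2 + 8*x) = (x - 2)*(x + 4)*(x^3 + 3*x^2 - 4*x) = (x - 2)*(x + 4)^2*(x^2 - x) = (x - 2)*(x - 1)*(x + 4)^2*(x)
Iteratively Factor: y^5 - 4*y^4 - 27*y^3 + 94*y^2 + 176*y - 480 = (y - 4)*(y^4 - 27*y^2 - 14*y + 120) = (y - 4)*(y - 2)*(y^3 + 2*y^2 - 23*y - 60) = (y - 4)*(y - 2)*(y + 4)*(y^2 - 2*y - 15) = (y - 4)*(y - 2)*(y + 3)*(y + 4)*(y - 5)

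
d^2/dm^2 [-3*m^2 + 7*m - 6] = -6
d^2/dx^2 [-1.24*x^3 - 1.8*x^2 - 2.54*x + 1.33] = -7.44*x - 3.6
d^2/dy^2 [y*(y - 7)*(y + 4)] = 6*y - 6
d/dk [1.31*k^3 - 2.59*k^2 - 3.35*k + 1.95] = 3.93*k^2 - 5.18*k - 3.35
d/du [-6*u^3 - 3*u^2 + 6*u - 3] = -18*u^2 - 6*u + 6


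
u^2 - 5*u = u*(u - 5)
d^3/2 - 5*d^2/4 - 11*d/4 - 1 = (d/2 + 1/2)*(d - 4)*(d + 1/2)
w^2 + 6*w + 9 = (w + 3)^2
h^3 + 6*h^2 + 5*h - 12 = (h - 1)*(h + 3)*(h + 4)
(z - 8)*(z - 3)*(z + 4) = z^3 - 7*z^2 - 20*z + 96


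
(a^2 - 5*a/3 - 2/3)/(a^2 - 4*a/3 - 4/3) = (3*a + 1)/(3*a + 2)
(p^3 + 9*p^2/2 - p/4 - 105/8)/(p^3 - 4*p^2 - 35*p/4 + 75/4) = (p + 7/2)/(p - 5)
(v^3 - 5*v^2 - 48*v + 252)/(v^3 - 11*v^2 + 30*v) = (v^2 + v - 42)/(v*(v - 5))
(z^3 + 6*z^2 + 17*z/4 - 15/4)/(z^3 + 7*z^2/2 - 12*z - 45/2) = (z - 1/2)/(z - 3)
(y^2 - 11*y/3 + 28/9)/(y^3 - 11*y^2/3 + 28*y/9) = 1/y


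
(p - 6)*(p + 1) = p^2 - 5*p - 6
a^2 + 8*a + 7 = (a + 1)*(a + 7)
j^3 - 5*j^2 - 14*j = j*(j - 7)*(j + 2)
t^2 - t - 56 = (t - 8)*(t + 7)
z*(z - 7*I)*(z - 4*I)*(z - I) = z^4 - 12*I*z^3 - 39*z^2 + 28*I*z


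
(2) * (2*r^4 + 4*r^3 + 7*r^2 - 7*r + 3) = 4*r^4 + 8*r^3 + 14*r^2 - 14*r + 6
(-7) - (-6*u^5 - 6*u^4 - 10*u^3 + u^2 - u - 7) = 6*u^5 + 6*u^4 + 10*u^3 - u^2 + u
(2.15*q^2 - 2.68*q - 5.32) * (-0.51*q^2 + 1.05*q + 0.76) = -1.0965*q^4 + 3.6243*q^3 + 1.5332*q^2 - 7.6228*q - 4.0432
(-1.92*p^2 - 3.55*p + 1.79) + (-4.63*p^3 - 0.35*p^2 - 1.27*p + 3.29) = -4.63*p^3 - 2.27*p^2 - 4.82*p + 5.08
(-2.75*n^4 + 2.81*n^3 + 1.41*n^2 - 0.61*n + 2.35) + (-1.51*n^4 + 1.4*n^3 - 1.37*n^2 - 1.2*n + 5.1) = -4.26*n^4 + 4.21*n^3 + 0.0399999999999998*n^2 - 1.81*n + 7.45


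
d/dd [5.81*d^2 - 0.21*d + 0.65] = 11.62*d - 0.21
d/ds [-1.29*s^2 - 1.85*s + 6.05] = -2.58*s - 1.85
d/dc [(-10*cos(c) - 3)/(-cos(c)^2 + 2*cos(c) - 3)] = 2*(-5*sin(c)^2 + 3*cos(c) - 13)*sin(c)/(cos(c)^2 - 2*cos(c) + 3)^2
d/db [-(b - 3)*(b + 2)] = 1 - 2*b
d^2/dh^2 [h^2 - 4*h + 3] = 2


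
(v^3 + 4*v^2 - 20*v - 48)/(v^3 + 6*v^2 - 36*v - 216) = (v^2 - 2*v - 8)/(v^2 - 36)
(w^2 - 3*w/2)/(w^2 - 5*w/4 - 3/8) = 4*w/(4*w + 1)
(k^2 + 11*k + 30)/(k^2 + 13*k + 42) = (k + 5)/(k + 7)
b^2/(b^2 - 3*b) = b/(b - 3)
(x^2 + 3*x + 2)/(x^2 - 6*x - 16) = (x + 1)/(x - 8)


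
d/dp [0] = 0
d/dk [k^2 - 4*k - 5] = 2*k - 4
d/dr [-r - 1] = -1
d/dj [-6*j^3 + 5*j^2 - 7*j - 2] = -18*j^2 + 10*j - 7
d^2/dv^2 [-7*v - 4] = 0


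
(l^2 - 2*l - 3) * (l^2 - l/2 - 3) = l^4 - 5*l^3/2 - 5*l^2 + 15*l/2 + 9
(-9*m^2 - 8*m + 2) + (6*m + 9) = -9*m^2 - 2*m + 11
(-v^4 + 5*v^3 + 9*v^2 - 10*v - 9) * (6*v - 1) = -6*v^5 + 31*v^4 + 49*v^3 - 69*v^2 - 44*v + 9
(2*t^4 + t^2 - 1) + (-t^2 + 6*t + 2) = 2*t^4 + 6*t + 1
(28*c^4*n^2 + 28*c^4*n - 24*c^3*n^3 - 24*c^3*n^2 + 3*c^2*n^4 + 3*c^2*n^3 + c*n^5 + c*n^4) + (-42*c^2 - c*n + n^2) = 28*c^4*n^2 + 28*c^4*n - 24*c^3*n^3 - 24*c^3*n^2 + 3*c^2*n^4 + 3*c^2*n^3 - 42*c^2 + c*n^5 + c*n^4 - c*n + n^2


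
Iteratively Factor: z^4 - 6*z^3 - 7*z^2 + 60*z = (z - 4)*(z^3 - 2*z^2 - 15*z) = (z - 5)*(z - 4)*(z^2 + 3*z) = z*(z - 5)*(z - 4)*(z + 3)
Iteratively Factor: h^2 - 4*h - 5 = (h + 1)*(h - 5)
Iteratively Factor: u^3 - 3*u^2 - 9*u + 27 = (u - 3)*(u^2 - 9) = (u - 3)*(u + 3)*(u - 3)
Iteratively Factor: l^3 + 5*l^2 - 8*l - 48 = (l + 4)*(l^2 + l - 12) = (l + 4)^2*(l - 3)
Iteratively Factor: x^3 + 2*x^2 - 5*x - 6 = (x + 1)*(x^2 + x - 6) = (x - 2)*(x + 1)*(x + 3)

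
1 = 1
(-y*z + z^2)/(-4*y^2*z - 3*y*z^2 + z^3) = (y - z)/(4*y^2 + 3*y*z - z^2)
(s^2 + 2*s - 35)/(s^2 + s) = (s^2 + 2*s - 35)/(s*(s + 1))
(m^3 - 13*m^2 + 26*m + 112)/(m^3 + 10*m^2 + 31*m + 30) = (m^2 - 15*m + 56)/(m^2 + 8*m + 15)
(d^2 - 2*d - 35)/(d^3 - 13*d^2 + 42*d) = (d + 5)/(d*(d - 6))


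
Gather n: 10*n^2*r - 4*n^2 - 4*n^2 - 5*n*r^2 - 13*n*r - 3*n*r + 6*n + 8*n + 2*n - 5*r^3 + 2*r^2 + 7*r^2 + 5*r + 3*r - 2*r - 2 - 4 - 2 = n^2*(10*r - 8) + n*(-5*r^2 - 16*r + 16) - 5*r^3 + 9*r^2 + 6*r - 8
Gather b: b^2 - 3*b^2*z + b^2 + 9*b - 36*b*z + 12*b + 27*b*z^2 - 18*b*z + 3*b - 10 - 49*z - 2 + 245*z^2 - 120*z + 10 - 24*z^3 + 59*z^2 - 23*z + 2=b^2*(2 - 3*z) + b*(27*z^2 - 54*z + 24) - 24*z^3 + 304*z^2 - 192*z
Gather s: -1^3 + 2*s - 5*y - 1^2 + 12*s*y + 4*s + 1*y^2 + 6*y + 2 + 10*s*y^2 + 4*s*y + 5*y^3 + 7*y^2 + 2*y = s*(10*y^2 + 16*y + 6) + 5*y^3 + 8*y^2 + 3*y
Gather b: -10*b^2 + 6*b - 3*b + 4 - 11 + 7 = -10*b^2 + 3*b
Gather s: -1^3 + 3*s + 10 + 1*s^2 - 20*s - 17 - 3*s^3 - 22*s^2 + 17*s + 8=-3*s^3 - 21*s^2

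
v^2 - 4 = (v - 2)*(v + 2)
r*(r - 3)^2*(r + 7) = r^4 + r^3 - 33*r^2 + 63*r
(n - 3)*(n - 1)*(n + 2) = n^3 - 2*n^2 - 5*n + 6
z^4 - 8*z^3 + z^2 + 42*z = z*(z - 7)*(z - 3)*(z + 2)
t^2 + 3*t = t*(t + 3)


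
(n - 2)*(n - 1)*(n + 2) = n^3 - n^2 - 4*n + 4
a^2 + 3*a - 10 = (a - 2)*(a + 5)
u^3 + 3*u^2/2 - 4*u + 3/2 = (u - 1)*(u - 1/2)*(u + 3)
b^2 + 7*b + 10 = (b + 2)*(b + 5)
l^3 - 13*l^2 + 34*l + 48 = (l - 8)*(l - 6)*(l + 1)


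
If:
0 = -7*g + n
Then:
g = n/7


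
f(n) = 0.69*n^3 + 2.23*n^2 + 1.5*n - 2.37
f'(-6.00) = 49.26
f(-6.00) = -80.13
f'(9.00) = 209.31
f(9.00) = 694.77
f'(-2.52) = 3.41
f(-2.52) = -3.03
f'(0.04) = 1.68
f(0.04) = -2.31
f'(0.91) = 7.27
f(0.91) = 1.36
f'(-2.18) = 1.61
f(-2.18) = -2.19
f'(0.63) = 5.13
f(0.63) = -0.37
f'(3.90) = 50.38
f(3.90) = 78.33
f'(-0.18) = 0.76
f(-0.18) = -2.57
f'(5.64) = 92.50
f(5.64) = 200.82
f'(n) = 2.07*n^2 + 4.46*n + 1.5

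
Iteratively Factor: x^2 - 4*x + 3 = (x - 3)*(x - 1)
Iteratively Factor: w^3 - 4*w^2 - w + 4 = (w - 4)*(w^2 - 1) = (w - 4)*(w + 1)*(w - 1)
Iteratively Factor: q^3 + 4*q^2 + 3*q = (q + 3)*(q^2 + q) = (q + 1)*(q + 3)*(q)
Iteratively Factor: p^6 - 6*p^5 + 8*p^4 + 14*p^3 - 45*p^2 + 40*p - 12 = (p - 1)*(p^5 - 5*p^4 + 3*p^3 + 17*p^2 - 28*p + 12) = (p - 1)^2*(p^4 - 4*p^3 - p^2 + 16*p - 12) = (p - 3)*(p - 1)^2*(p^3 - p^2 - 4*p + 4) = (p - 3)*(p - 1)^3*(p^2 - 4) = (p - 3)*(p - 2)*(p - 1)^3*(p + 2)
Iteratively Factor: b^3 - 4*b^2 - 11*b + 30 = (b + 3)*(b^2 - 7*b + 10) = (b - 5)*(b + 3)*(b - 2)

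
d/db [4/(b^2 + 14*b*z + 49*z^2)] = 8*(-b - 7*z)/(b^2 + 14*b*z + 49*z^2)^2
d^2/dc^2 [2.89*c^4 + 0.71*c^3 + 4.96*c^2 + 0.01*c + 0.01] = 34.68*c^2 + 4.26*c + 9.92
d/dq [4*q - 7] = 4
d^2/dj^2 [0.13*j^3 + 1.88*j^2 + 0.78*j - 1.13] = 0.78*j + 3.76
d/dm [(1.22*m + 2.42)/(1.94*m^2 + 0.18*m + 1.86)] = (-2.3668*m^2 - 9.3896*m + 1.8336)/(3.7636*m^4 + 0.6984*m^3 + 7.2492*m^2 + 0.6696*m + 3.4596)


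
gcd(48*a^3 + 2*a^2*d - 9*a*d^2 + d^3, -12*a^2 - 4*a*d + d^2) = 2*a + d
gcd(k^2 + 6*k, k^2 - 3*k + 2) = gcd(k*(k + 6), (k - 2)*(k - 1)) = 1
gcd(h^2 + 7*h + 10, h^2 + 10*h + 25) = h + 5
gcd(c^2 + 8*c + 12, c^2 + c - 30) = c + 6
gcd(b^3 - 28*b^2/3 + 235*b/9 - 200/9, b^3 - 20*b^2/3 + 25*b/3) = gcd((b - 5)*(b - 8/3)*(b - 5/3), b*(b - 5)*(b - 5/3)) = b^2 - 20*b/3 + 25/3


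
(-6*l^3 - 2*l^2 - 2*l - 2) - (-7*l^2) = -6*l^3 + 5*l^2 - 2*l - 2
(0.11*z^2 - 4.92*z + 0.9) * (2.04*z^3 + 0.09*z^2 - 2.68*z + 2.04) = 0.2244*z^5 - 10.0269*z^4 + 1.0984*z^3 + 13.491*z^2 - 12.4488*z + 1.836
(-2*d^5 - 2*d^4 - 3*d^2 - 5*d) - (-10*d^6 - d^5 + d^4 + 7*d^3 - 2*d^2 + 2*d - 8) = 10*d^6 - d^5 - 3*d^4 - 7*d^3 - d^2 - 7*d + 8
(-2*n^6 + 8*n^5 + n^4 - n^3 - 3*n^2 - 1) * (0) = 0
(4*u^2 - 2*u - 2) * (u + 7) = 4*u^3 + 26*u^2 - 16*u - 14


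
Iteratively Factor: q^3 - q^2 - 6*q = (q - 3)*(q^2 + 2*q) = (q - 3)*(q + 2)*(q)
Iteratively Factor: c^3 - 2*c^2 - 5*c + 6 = (c + 2)*(c^2 - 4*c + 3) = (c - 3)*(c + 2)*(c - 1)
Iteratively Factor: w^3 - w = (w + 1)*(w^2 - w) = w*(w + 1)*(w - 1)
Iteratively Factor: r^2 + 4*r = (r)*(r + 4)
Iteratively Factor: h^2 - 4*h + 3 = (h - 3)*(h - 1)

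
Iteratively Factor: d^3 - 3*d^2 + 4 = (d - 2)*(d^2 - d - 2) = (d - 2)^2*(d + 1)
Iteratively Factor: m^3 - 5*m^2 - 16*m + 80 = (m - 5)*(m^2 - 16) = (m - 5)*(m - 4)*(m + 4)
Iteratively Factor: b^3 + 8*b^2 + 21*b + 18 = (b + 3)*(b^2 + 5*b + 6) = (b + 3)^2*(b + 2)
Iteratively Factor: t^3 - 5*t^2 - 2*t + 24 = (t - 3)*(t^2 - 2*t - 8) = (t - 4)*(t - 3)*(t + 2)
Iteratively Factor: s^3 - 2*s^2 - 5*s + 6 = (s + 2)*(s^2 - 4*s + 3) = (s - 1)*(s + 2)*(s - 3)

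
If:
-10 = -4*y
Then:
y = 5/2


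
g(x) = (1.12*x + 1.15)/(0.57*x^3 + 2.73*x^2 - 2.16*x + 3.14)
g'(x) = (1.12*x + 1.15)*(-1.71*x^2 - 5.46*x + 2.16)/(0.57*x^3 + 2.73*x^2 - 2.16*x + 3.14)^2 + 1.12/(0.57*x^3 + 2.73*x^2 - 2.16*x + 3.14) = (-1.2768*x^3 - 5.0241*x^2 - 6.279*x + 6.0008)/(0.3249*x^6 + 3.1122*x^5 + 4.9905*x^4 - 8.214*x^3 + 21.81*x^2 - 13.5648*x + 9.8596)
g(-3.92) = -0.17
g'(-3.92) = 0.08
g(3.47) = 0.10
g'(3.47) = -0.05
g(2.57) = 0.16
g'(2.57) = -0.10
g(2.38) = 0.18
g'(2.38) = -0.12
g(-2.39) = -0.09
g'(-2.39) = 0.04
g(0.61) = 0.62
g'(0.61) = 0.00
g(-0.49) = 0.13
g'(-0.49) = 0.35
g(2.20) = 0.20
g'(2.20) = -0.15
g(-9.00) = 0.05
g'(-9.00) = 0.02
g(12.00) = 0.01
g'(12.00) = -0.00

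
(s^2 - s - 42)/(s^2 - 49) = (s + 6)/(s + 7)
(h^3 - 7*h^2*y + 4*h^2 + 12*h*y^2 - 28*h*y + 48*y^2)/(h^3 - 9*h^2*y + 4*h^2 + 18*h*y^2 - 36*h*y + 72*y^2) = (-h + 4*y)/(-h + 6*y)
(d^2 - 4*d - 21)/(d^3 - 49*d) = (d + 3)/(d*(d + 7))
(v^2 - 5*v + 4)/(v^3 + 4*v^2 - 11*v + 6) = (v - 4)/(v^2 + 5*v - 6)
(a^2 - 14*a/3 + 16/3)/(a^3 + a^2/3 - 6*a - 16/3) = (a - 2)/(a^2 + 3*a + 2)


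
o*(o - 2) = o^2 - 2*o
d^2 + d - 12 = (d - 3)*(d + 4)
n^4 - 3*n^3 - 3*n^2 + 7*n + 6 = (n - 3)*(n - 2)*(n + 1)^2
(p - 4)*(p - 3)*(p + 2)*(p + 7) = p^4 + 2*p^3 - 37*p^2 + 10*p + 168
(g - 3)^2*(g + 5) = g^3 - g^2 - 21*g + 45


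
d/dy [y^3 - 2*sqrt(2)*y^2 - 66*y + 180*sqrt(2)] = 3*y^2 - 4*sqrt(2)*y - 66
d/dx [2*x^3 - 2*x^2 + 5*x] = 6*x^2 - 4*x + 5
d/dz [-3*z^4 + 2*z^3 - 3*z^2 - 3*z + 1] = -12*z^3 + 6*z^2 - 6*z - 3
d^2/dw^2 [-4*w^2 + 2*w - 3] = -8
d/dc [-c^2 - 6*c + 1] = -2*c - 6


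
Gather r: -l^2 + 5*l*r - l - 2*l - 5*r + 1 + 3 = -l^2 - 3*l + r*(5*l - 5) + 4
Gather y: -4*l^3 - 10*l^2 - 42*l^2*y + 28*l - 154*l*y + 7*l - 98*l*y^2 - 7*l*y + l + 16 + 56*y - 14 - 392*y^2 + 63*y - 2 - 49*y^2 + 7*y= -4*l^3 - 10*l^2 + 36*l + y^2*(-98*l - 441) + y*(-42*l^2 - 161*l + 126)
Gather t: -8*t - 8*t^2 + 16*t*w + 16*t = -8*t^2 + t*(16*w + 8)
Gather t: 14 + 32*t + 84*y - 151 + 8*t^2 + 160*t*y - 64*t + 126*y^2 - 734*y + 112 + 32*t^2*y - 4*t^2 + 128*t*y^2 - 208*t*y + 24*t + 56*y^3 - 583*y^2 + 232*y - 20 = t^2*(32*y + 4) + t*(128*y^2 - 48*y - 8) + 56*y^3 - 457*y^2 - 418*y - 45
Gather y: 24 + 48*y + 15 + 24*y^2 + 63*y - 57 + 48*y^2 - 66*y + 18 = 72*y^2 + 45*y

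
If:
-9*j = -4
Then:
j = 4/9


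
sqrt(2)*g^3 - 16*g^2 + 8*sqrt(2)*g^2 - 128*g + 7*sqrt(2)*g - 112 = (g + 7)*(g - 8*sqrt(2))*(sqrt(2)*g + sqrt(2))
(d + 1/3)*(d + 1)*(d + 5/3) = d^3 + 3*d^2 + 23*d/9 + 5/9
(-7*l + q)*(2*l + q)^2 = -28*l^3 - 24*l^2*q - 3*l*q^2 + q^3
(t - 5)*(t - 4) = t^2 - 9*t + 20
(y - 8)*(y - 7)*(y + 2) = y^3 - 13*y^2 + 26*y + 112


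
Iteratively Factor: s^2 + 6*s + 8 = (s + 4)*(s + 2)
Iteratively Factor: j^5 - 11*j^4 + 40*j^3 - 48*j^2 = (j)*(j^4 - 11*j^3 + 40*j^2 - 48*j) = j*(j - 4)*(j^3 - 7*j^2 + 12*j) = j*(j - 4)*(j - 3)*(j^2 - 4*j) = j*(j - 4)^2*(j - 3)*(j)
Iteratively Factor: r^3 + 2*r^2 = (r)*(r^2 + 2*r) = r*(r + 2)*(r)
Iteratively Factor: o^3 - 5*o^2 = (o)*(o^2 - 5*o) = o^2*(o - 5)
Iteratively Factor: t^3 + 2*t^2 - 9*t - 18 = (t + 3)*(t^2 - t - 6) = (t + 2)*(t + 3)*(t - 3)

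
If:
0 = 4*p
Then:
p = 0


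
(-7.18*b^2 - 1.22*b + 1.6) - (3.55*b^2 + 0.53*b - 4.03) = -10.73*b^2 - 1.75*b + 5.63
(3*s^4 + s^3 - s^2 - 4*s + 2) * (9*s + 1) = 27*s^5 + 12*s^4 - 8*s^3 - 37*s^2 + 14*s + 2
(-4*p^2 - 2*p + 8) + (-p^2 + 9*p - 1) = -5*p^2 + 7*p + 7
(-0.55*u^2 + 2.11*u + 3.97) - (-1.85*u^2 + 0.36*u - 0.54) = 1.3*u^2 + 1.75*u + 4.51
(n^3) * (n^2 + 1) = n^5 + n^3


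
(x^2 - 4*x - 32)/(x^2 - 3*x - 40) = (x + 4)/(x + 5)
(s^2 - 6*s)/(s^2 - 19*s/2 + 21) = 2*s/(2*s - 7)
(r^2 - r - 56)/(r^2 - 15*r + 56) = (r + 7)/(r - 7)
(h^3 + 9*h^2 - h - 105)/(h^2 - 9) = (h^2 + 12*h + 35)/(h + 3)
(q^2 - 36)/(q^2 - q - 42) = (q - 6)/(q - 7)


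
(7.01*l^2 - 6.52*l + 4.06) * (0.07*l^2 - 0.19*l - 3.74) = 0.4907*l^4 - 1.7883*l^3 - 24.6944*l^2 + 23.6134*l - 15.1844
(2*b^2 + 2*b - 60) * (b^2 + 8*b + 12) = 2*b^4 + 18*b^3 - 20*b^2 - 456*b - 720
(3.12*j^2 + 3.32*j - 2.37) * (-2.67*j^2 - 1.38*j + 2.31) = -8.3304*j^4 - 13.17*j^3 + 8.9535*j^2 + 10.9398*j - 5.4747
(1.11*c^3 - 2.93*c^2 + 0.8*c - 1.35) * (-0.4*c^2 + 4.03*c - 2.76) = -0.444*c^5 + 5.6453*c^4 - 15.1915*c^3 + 11.8508*c^2 - 7.6485*c + 3.726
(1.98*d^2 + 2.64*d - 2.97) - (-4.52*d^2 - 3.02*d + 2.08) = 6.5*d^2 + 5.66*d - 5.05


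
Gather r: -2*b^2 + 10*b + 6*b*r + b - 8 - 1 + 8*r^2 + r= -2*b^2 + 11*b + 8*r^2 + r*(6*b + 1) - 9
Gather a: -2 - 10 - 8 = -20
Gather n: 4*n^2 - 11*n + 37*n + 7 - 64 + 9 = 4*n^2 + 26*n - 48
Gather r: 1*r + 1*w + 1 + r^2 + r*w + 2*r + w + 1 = r^2 + r*(w + 3) + 2*w + 2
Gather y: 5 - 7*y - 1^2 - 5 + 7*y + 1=0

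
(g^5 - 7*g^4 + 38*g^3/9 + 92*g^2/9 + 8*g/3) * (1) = g^5 - 7*g^4 + 38*g^3/9 + 92*g^2/9 + 8*g/3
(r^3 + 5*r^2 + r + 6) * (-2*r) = -2*r^4 - 10*r^3 - 2*r^2 - 12*r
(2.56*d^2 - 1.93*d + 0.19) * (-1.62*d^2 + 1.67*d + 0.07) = -4.1472*d^4 + 7.4018*d^3 - 3.3517*d^2 + 0.1822*d + 0.0133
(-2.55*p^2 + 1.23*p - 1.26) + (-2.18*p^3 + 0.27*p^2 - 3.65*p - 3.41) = -2.18*p^3 - 2.28*p^2 - 2.42*p - 4.67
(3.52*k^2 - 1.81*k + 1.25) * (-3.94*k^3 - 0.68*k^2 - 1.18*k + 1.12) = -13.8688*k^5 + 4.7378*k^4 - 7.8478*k^3 + 5.2282*k^2 - 3.5022*k + 1.4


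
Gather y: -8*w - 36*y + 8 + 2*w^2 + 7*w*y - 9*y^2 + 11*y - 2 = 2*w^2 - 8*w - 9*y^2 + y*(7*w - 25) + 6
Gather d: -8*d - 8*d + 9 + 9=18 - 16*d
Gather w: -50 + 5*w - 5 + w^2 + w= w^2 + 6*w - 55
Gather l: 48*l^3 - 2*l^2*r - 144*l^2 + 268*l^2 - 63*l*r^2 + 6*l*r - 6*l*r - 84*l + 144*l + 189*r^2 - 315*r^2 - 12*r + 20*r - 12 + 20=48*l^3 + l^2*(124 - 2*r) + l*(60 - 63*r^2) - 126*r^2 + 8*r + 8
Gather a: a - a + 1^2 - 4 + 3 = 0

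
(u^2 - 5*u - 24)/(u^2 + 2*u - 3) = (u - 8)/(u - 1)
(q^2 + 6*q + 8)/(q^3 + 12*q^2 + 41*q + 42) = (q + 4)/(q^2 + 10*q + 21)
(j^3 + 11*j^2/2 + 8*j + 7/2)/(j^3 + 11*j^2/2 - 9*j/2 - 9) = (2*j^2 + 9*j + 7)/(2*j^2 + 9*j - 18)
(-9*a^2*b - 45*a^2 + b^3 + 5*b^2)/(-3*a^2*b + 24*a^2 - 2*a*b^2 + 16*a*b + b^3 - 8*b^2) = (3*a*b + 15*a + b^2 + 5*b)/(a*b - 8*a + b^2 - 8*b)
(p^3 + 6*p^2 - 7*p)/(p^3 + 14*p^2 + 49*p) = (p - 1)/(p + 7)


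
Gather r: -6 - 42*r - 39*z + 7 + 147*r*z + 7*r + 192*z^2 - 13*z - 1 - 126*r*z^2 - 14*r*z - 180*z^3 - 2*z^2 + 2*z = r*(-126*z^2 + 133*z - 35) - 180*z^3 + 190*z^2 - 50*z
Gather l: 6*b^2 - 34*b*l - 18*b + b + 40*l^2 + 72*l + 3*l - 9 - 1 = 6*b^2 - 17*b + 40*l^2 + l*(75 - 34*b) - 10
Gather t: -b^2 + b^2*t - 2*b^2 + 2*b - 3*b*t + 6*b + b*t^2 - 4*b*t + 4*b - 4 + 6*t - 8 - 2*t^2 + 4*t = -3*b^2 + 12*b + t^2*(b - 2) + t*(b^2 - 7*b + 10) - 12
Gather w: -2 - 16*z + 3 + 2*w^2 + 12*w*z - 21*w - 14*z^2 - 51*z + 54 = 2*w^2 + w*(12*z - 21) - 14*z^2 - 67*z + 55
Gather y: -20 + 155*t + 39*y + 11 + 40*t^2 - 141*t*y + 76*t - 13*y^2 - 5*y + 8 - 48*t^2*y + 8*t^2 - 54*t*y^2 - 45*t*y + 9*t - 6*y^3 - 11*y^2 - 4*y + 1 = 48*t^2 + 240*t - 6*y^3 + y^2*(-54*t - 24) + y*(-48*t^2 - 186*t + 30)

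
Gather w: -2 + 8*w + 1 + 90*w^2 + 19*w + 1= 90*w^2 + 27*w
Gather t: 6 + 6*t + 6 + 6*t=12*t + 12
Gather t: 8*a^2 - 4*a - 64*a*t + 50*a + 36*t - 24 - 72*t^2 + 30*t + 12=8*a^2 + 46*a - 72*t^2 + t*(66 - 64*a) - 12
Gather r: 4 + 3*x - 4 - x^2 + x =-x^2 + 4*x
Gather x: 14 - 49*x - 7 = 7 - 49*x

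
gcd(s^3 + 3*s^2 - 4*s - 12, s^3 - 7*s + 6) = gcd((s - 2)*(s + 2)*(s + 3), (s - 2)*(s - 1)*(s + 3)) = s^2 + s - 6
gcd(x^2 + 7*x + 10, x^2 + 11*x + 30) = x + 5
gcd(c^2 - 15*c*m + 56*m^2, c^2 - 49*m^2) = c - 7*m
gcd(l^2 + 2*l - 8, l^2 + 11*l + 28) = l + 4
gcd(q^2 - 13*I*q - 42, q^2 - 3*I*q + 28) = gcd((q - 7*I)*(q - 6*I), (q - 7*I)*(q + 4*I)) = q - 7*I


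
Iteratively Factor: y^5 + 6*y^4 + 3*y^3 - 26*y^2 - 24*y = (y - 2)*(y^4 + 8*y^3 + 19*y^2 + 12*y) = (y - 2)*(y + 3)*(y^3 + 5*y^2 + 4*y) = (y - 2)*(y + 1)*(y + 3)*(y^2 + 4*y) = (y - 2)*(y + 1)*(y + 3)*(y + 4)*(y)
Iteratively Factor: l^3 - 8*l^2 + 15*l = (l - 3)*(l^2 - 5*l) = (l - 5)*(l - 3)*(l)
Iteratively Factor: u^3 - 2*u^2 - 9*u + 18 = (u - 3)*(u^2 + u - 6) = (u - 3)*(u + 3)*(u - 2)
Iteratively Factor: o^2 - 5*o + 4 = (o - 1)*(o - 4)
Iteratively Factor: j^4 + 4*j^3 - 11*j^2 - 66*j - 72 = (j + 3)*(j^3 + j^2 - 14*j - 24) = (j - 4)*(j + 3)*(j^2 + 5*j + 6) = (j - 4)*(j + 3)^2*(j + 2)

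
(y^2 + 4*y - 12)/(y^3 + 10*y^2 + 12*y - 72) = 1/(y + 6)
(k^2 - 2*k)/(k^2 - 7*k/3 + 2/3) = 3*k/(3*k - 1)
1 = 1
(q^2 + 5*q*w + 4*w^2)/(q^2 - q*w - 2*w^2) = (q + 4*w)/(q - 2*w)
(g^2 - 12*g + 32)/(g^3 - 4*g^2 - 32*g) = (g - 4)/(g*(g + 4))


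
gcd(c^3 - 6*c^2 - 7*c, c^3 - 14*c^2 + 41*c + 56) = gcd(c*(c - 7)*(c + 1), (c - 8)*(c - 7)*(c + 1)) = c^2 - 6*c - 7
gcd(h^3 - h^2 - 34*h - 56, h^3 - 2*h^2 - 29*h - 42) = h^2 - 5*h - 14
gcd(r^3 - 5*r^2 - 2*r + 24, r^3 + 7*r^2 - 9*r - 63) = r - 3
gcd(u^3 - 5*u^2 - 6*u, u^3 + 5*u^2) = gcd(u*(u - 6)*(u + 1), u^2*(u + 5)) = u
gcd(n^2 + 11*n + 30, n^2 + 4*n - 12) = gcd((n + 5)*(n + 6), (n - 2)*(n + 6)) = n + 6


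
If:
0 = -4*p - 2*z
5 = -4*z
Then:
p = 5/8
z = -5/4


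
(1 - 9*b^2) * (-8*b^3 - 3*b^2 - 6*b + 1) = 72*b^5 + 27*b^4 + 46*b^3 - 12*b^2 - 6*b + 1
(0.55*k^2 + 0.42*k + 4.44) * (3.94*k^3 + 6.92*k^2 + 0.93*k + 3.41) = 2.167*k^5 + 5.4608*k^4 + 20.9115*k^3 + 32.9909*k^2 + 5.5614*k + 15.1404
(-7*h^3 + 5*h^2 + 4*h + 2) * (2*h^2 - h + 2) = -14*h^5 + 17*h^4 - 11*h^3 + 10*h^2 + 6*h + 4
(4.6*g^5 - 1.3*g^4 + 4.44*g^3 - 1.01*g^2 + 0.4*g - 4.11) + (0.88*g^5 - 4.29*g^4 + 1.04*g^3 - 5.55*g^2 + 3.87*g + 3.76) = 5.48*g^5 - 5.59*g^4 + 5.48*g^3 - 6.56*g^2 + 4.27*g - 0.350000000000001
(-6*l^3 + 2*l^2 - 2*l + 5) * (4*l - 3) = -24*l^4 + 26*l^3 - 14*l^2 + 26*l - 15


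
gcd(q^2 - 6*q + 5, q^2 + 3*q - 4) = q - 1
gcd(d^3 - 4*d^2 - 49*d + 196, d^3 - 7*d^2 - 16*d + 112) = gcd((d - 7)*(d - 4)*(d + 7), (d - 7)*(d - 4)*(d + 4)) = d^2 - 11*d + 28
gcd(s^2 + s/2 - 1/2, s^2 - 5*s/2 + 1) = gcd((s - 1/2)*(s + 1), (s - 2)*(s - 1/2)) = s - 1/2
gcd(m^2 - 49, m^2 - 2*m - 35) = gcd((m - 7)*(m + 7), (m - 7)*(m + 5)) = m - 7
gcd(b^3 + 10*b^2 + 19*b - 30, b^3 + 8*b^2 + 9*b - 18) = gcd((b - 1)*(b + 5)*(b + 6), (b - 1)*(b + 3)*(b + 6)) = b^2 + 5*b - 6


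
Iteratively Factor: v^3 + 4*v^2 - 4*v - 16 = (v - 2)*(v^2 + 6*v + 8) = (v - 2)*(v + 4)*(v + 2)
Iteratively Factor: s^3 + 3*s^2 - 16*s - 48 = (s + 4)*(s^2 - s - 12) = (s - 4)*(s + 4)*(s + 3)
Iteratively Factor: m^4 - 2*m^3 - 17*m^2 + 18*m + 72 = (m + 3)*(m^3 - 5*m^2 - 2*m + 24) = (m - 4)*(m + 3)*(m^2 - m - 6) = (m - 4)*(m - 3)*(m + 3)*(m + 2)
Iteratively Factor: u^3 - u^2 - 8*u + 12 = (u - 2)*(u^2 + u - 6) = (u - 2)*(u + 3)*(u - 2)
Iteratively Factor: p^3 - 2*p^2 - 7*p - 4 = (p + 1)*(p^2 - 3*p - 4) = (p - 4)*(p + 1)*(p + 1)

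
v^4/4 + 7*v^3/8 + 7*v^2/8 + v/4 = v*(v/4 + 1/2)*(v + 1/2)*(v + 1)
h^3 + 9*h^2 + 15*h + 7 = (h + 1)^2*(h + 7)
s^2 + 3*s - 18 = (s - 3)*(s + 6)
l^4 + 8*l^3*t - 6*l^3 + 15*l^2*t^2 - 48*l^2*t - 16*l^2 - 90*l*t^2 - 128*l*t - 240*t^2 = (l - 8)*(l + 2)*(l + 3*t)*(l + 5*t)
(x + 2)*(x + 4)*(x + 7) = x^3 + 13*x^2 + 50*x + 56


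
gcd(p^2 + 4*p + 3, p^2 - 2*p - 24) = 1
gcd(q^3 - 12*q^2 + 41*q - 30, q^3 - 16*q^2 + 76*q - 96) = q - 6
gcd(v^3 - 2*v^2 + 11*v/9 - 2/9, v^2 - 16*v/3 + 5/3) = v - 1/3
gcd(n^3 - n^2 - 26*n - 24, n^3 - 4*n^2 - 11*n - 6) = n^2 - 5*n - 6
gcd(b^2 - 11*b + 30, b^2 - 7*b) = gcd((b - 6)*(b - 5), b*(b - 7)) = 1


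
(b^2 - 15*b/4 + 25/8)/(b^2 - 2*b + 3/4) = (8*b^2 - 30*b + 25)/(2*(4*b^2 - 8*b + 3))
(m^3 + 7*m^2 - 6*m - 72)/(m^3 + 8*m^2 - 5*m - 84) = (m + 6)/(m + 7)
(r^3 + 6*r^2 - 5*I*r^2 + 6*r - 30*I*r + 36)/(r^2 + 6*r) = r - 5*I + 6/r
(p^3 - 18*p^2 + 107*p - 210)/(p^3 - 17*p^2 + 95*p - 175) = (p - 6)/(p - 5)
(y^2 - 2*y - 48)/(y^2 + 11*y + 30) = (y - 8)/(y + 5)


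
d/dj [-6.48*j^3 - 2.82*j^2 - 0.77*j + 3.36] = -19.44*j^2 - 5.64*j - 0.77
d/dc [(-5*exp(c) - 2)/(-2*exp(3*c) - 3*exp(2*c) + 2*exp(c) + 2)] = (-20*exp(3*c) - 27*exp(2*c) - 12*exp(c) - 6)*exp(c)/(4*exp(6*c) + 12*exp(5*c) + exp(4*c) - 20*exp(3*c) - 8*exp(2*c) + 8*exp(c) + 4)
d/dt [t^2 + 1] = 2*t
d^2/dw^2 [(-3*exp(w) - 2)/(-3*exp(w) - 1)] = (9*exp(w) - 3)*exp(w)/(27*exp(3*w) + 27*exp(2*w) + 9*exp(w) + 1)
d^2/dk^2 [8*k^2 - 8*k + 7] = 16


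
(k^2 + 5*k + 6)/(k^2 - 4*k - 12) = (k + 3)/(k - 6)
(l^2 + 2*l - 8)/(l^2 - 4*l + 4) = (l + 4)/(l - 2)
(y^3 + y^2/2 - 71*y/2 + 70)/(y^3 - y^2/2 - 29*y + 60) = (y + 7)/(y + 6)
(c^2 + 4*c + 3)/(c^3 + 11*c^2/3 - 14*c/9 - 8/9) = 9*(c^2 + 4*c + 3)/(9*c^3 + 33*c^2 - 14*c - 8)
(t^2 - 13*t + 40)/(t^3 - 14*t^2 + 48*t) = (t - 5)/(t*(t - 6))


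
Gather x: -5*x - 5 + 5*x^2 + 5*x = 5*x^2 - 5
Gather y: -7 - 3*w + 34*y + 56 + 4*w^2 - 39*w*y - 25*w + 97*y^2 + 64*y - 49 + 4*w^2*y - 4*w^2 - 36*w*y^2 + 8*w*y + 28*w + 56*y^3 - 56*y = 56*y^3 + y^2*(97 - 36*w) + y*(4*w^2 - 31*w + 42)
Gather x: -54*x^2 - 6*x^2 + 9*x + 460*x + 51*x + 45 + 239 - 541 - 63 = -60*x^2 + 520*x - 320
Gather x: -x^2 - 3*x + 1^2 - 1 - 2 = -x^2 - 3*x - 2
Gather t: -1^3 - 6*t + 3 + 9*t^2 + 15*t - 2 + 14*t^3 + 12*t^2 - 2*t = 14*t^3 + 21*t^2 + 7*t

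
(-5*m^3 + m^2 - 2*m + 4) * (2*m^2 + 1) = -10*m^5 + 2*m^4 - 9*m^3 + 9*m^2 - 2*m + 4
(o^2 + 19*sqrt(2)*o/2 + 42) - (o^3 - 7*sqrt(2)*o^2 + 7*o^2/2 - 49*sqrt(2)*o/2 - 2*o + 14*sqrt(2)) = -o^3 - 5*o^2/2 + 7*sqrt(2)*o^2 + 2*o + 34*sqrt(2)*o - 14*sqrt(2) + 42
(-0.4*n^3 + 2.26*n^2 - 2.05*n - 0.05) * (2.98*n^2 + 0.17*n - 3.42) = -1.192*n^5 + 6.6668*n^4 - 4.3568*n^3 - 8.2267*n^2 + 7.0025*n + 0.171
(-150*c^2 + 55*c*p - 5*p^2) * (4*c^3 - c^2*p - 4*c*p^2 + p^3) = -600*c^5 + 370*c^4*p + 525*c^3*p^2 - 365*c^2*p^3 + 75*c*p^4 - 5*p^5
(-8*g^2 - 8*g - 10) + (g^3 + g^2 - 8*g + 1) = g^3 - 7*g^2 - 16*g - 9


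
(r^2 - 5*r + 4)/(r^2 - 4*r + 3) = (r - 4)/(r - 3)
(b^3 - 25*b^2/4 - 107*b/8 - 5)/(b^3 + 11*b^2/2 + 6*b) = (8*b^3 - 50*b^2 - 107*b - 40)/(4*b*(2*b^2 + 11*b + 12))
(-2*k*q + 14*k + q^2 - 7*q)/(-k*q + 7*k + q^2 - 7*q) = (-2*k + q)/(-k + q)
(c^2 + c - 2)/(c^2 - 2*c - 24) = (-c^2 - c + 2)/(-c^2 + 2*c + 24)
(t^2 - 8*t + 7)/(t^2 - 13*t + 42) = (t - 1)/(t - 6)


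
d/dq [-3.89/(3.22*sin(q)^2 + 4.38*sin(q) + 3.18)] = (25.0516*sin(q) + 17.0382)*cos(q)/(3.22*sin(q)^2 + 4.38*sin(q) + 3.18)^2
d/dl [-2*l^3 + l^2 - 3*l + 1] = -6*l^2 + 2*l - 3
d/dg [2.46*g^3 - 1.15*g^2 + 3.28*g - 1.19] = 7.38*g^2 - 2.3*g + 3.28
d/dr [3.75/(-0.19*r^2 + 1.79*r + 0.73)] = (1.425*r - 6.7125)/(-0.19*r^2 + 1.79*r + 0.73)^2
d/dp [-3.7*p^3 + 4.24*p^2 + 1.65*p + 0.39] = -11.1*p^2 + 8.48*p + 1.65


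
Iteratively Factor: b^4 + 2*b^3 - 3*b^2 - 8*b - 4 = (b - 2)*(b^3 + 4*b^2 + 5*b + 2) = (b - 2)*(b + 2)*(b^2 + 2*b + 1) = (b - 2)*(b + 1)*(b + 2)*(b + 1)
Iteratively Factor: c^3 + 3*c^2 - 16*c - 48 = (c - 4)*(c^2 + 7*c + 12) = (c - 4)*(c + 4)*(c + 3)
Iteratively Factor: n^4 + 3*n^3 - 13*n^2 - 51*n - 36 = (n + 3)*(n^3 - 13*n - 12) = (n + 3)^2*(n^2 - 3*n - 4) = (n + 1)*(n + 3)^2*(n - 4)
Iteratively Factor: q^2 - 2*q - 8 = (q - 4)*(q + 2)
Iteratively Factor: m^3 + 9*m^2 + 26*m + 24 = (m + 2)*(m^2 + 7*m + 12) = (m + 2)*(m + 4)*(m + 3)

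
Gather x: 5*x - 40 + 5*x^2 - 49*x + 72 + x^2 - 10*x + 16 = 6*x^2 - 54*x + 48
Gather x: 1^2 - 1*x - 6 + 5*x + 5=4*x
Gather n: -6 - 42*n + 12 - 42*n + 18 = 24 - 84*n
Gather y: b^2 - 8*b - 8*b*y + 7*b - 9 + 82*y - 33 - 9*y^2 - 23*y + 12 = b^2 - b - 9*y^2 + y*(59 - 8*b) - 30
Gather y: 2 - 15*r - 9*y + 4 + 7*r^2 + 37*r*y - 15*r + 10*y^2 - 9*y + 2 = 7*r^2 - 30*r + 10*y^2 + y*(37*r - 18) + 8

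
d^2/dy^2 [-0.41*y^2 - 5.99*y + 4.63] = -0.820000000000000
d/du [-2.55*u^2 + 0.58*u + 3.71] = 0.58 - 5.1*u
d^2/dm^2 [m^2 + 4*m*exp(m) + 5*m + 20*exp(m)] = 4*m*exp(m) + 28*exp(m) + 2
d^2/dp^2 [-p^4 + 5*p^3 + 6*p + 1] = 6*p*(5 - 2*p)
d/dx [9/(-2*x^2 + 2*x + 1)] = 18*(2*x - 1)/(-2*x^2 + 2*x + 1)^2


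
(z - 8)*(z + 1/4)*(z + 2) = z^3 - 23*z^2/4 - 35*z/2 - 4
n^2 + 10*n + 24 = (n + 4)*(n + 6)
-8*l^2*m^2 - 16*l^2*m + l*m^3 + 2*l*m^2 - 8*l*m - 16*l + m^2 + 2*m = (-8*l + m)*(m + 2)*(l*m + 1)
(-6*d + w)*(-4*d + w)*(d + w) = 24*d^3 + 14*d^2*w - 9*d*w^2 + w^3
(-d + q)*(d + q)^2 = -d^3 - d^2*q + d*q^2 + q^3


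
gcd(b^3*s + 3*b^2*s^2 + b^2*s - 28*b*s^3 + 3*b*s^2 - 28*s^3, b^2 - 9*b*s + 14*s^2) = 1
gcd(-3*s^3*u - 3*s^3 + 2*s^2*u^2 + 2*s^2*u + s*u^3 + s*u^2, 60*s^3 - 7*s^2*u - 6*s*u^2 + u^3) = 3*s + u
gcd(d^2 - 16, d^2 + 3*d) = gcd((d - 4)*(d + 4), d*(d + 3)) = 1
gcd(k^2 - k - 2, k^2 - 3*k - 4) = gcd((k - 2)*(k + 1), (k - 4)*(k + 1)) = k + 1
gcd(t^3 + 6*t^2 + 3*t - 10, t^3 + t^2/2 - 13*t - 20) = t + 2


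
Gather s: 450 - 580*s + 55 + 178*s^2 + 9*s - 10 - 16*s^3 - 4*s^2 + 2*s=-16*s^3 + 174*s^2 - 569*s + 495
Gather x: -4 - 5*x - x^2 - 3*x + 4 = -x^2 - 8*x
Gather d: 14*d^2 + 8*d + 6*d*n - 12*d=14*d^2 + d*(6*n - 4)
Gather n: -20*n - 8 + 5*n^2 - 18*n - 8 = 5*n^2 - 38*n - 16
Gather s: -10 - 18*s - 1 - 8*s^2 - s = -8*s^2 - 19*s - 11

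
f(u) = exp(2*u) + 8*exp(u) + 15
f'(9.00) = 131384762.95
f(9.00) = 65724808.81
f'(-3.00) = 0.40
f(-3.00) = 15.40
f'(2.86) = 749.50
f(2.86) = 459.60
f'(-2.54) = 0.64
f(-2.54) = 15.64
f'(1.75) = 112.27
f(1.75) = 94.15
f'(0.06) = 10.75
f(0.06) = 24.62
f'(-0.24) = 7.53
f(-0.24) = 21.91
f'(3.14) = 1252.41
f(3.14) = 733.62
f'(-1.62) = 1.66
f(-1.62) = 16.62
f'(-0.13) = 8.57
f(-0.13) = 22.80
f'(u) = 2*exp(2*u) + 8*exp(u)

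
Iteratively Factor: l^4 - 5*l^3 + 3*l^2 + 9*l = (l + 1)*(l^3 - 6*l^2 + 9*l) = (l - 3)*(l + 1)*(l^2 - 3*l) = (l - 3)^2*(l + 1)*(l)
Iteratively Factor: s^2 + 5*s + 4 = (s + 4)*(s + 1)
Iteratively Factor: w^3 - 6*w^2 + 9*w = (w - 3)*(w^2 - 3*w) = (w - 3)^2*(w)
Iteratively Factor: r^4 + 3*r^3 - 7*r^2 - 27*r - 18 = (r + 1)*(r^3 + 2*r^2 - 9*r - 18) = (r + 1)*(r + 2)*(r^2 - 9) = (r - 3)*(r + 1)*(r + 2)*(r + 3)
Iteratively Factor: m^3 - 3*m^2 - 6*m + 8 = (m + 2)*(m^2 - 5*m + 4) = (m - 4)*(m + 2)*(m - 1)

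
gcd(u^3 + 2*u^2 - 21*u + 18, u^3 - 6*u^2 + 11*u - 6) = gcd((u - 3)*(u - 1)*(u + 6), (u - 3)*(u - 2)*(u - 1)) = u^2 - 4*u + 3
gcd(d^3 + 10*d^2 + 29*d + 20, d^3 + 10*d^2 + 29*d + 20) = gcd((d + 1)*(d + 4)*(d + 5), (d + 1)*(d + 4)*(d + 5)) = d^3 + 10*d^2 + 29*d + 20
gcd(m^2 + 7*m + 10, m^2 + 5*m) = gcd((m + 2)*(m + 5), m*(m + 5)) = m + 5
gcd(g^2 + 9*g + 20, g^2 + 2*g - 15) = g + 5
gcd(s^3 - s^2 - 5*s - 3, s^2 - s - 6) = s - 3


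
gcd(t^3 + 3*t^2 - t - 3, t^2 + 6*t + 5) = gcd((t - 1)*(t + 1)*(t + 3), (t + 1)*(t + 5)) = t + 1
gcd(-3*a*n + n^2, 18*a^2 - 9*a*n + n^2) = 3*a - n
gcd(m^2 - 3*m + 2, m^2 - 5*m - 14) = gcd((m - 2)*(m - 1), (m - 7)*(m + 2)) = 1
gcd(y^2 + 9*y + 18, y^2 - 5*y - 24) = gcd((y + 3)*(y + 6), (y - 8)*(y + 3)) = y + 3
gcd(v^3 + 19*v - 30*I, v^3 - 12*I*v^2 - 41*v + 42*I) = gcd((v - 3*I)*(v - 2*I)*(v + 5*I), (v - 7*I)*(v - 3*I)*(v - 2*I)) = v^2 - 5*I*v - 6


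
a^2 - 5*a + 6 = (a - 3)*(a - 2)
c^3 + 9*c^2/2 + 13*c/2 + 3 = (c + 1)*(c + 3/2)*(c + 2)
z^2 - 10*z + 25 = (z - 5)^2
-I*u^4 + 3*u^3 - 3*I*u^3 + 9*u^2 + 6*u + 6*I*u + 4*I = (u + 1)*(u + 2)*(u + 2*I)*(-I*u + 1)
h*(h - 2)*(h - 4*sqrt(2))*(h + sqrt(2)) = h^4 - 3*sqrt(2)*h^3 - 2*h^3 - 8*h^2 + 6*sqrt(2)*h^2 + 16*h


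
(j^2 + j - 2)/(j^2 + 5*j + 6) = (j - 1)/(j + 3)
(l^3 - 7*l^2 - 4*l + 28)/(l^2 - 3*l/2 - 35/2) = 2*(-l^3 + 7*l^2 + 4*l - 28)/(-2*l^2 + 3*l + 35)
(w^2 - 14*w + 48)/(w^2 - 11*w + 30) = (w - 8)/(w - 5)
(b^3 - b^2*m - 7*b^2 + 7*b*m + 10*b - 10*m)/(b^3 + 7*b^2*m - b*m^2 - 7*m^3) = (b^2 - 7*b + 10)/(b^2 + 8*b*m + 7*m^2)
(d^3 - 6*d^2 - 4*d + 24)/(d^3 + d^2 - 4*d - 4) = (d - 6)/(d + 1)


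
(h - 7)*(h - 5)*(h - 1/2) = h^3 - 25*h^2/2 + 41*h - 35/2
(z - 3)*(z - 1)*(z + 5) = z^3 + z^2 - 17*z + 15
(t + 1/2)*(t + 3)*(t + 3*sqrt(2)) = t^3 + 7*t^2/2 + 3*sqrt(2)*t^2 + 3*t/2 + 21*sqrt(2)*t/2 + 9*sqrt(2)/2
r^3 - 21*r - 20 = (r - 5)*(r + 1)*(r + 4)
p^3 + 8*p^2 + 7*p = p*(p + 1)*(p + 7)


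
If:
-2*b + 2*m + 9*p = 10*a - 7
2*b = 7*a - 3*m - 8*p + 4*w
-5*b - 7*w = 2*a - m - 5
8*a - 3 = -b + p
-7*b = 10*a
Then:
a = -126/1145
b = 36/229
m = 14726/1145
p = -4263/1145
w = 2829/1145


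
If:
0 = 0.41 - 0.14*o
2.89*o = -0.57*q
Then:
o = 2.93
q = -14.85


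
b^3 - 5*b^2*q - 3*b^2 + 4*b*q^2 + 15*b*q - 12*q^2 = (b - 3)*(b - 4*q)*(b - q)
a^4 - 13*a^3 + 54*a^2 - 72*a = a*(a - 6)*(a - 4)*(a - 3)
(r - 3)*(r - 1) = r^2 - 4*r + 3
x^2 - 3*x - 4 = (x - 4)*(x + 1)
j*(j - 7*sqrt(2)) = j^2 - 7*sqrt(2)*j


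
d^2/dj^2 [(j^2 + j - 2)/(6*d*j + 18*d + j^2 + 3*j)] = 2*((6*d + 2*j + 3)^2*(j^2 + j - 2) + (-j^2 - j - (2*j + 1)*(6*d + 2*j + 3) + 2)*(6*d*j + 18*d + j^2 + 3*j) + (6*d*j + 18*d + j^2 + 3*j)^2)/(6*d*j + 18*d + j^2 + 3*j)^3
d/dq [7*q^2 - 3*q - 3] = 14*q - 3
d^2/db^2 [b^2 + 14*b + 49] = 2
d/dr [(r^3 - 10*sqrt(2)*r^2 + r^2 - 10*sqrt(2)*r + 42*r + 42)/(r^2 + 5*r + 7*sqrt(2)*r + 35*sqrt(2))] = (r^4 + 10*r^3 + 14*sqrt(2)*r^3 - 177*r^2 + 72*sqrt(2)*r^2 - 1484*r + 70*sqrt(2)*r - 910 + 1176*sqrt(2))/(r^4 + 10*r^3 + 14*sqrt(2)*r^3 + 123*r^2 + 140*sqrt(2)*r^2 + 350*sqrt(2)*r + 980*r + 2450)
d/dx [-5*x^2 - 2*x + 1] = -10*x - 2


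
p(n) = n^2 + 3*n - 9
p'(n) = 2*n + 3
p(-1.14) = -11.12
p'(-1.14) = 0.72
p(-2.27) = -10.66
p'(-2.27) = -1.54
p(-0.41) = -10.06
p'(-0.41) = 2.18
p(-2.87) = -9.37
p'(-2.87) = -2.74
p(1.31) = -3.35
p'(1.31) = 5.62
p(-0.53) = -10.31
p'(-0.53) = 1.94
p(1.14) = -4.28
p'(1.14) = 5.28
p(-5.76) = 6.90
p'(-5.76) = -8.52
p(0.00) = -9.00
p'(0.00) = 3.00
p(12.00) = 171.00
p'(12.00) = 27.00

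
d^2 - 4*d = d*(d - 4)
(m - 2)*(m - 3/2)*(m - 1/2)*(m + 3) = m^4 - m^3 - 29*m^2/4 + 51*m/4 - 9/2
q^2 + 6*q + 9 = (q + 3)^2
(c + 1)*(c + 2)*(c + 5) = c^3 + 8*c^2 + 17*c + 10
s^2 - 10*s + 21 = (s - 7)*(s - 3)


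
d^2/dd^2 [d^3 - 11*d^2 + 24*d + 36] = 6*d - 22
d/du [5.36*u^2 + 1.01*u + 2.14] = 10.72*u + 1.01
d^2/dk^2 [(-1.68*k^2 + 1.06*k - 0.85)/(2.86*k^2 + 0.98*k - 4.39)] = (1.4210854715202e-14*k^4 + 26.75816*k^3 - 168.274392*k^2 + 65.558064*k - 78.610452)/(23.393656*k^6 + 24.048024*k^5 - 99.4851*k^4 - 72.88456*k^3 + 152.70615*k^2 + 56.659974*k - 84.604519)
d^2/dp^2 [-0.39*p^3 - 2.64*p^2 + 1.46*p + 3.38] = -2.34*p - 5.28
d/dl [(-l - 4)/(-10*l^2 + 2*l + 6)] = (5*l^2 - l - (l + 4)*(10*l - 1) - 3)/(2*(-5*l^2 + l + 3)^2)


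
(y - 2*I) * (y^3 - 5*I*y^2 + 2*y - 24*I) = y^4 - 7*I*y^3 - 8*y^2 - 28*I*y - 48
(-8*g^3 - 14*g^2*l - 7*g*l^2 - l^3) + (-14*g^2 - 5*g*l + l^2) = -8*g^3 - 14*g^2*l - 14*g^2 - 7*g*l^2 - 5*g*l - l^3 + l^2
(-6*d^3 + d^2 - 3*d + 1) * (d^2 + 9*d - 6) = -6*d^5 - 53*d^4 + 42*d^3 - 32*d^2 + 27*d - 6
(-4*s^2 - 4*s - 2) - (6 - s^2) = -3*s^2 - 4*s - 8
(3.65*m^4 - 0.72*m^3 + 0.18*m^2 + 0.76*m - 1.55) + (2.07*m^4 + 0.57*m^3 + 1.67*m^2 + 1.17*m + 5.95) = 5.72*m^4 - 0.15*m^3 + 1.85*m^2 + 1.93*m + 4.4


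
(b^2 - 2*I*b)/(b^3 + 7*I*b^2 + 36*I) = b/(b^2 + 9*I*b - 18)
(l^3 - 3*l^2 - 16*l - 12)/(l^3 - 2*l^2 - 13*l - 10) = (l - 6)/(l - 5)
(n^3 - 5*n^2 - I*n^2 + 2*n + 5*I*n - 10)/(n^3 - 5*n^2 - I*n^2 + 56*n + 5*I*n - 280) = (n^2 - I*n + 2)/(n^2 - I*n + 56)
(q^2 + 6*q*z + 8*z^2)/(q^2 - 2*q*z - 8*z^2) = (-q - 4*z)/(-q + 4*z)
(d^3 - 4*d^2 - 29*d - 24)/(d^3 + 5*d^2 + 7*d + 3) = (d - 8)/(d + 1)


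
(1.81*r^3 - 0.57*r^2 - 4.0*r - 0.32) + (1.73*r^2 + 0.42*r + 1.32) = 1.81*r^3 + 1.16*r^2 - 3.58*r + 1.0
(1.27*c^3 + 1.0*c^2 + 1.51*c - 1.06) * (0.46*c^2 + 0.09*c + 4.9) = 0.5842*c^5 + 0.5743*c^4 + 7.0076*c^3 + 4.5483*c^2 + 7.3036*c - 5.194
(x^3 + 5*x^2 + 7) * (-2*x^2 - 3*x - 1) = -2*x^5 - 13*x^4 - 16*x^3 - 19*x^2 - 21*x - 7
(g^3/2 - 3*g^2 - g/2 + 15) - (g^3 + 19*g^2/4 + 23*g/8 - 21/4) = -g^3/2 - 31*g^2/4 - 27*g/8 + 81/4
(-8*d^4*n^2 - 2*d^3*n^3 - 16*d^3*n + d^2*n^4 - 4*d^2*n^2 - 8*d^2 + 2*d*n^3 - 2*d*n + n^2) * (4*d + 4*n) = -32*d^5*n^2 - 40*d^4*n^3 - 64*d^4*n - 4*d^3*n^4 - 80*d^3*n^2 - 32*d^3 + 4*d^2*n^5 - 8*d^2*n^3 - 40*d^2*n + 8*d*n^4 - 4*d*n^2 + 4*n^3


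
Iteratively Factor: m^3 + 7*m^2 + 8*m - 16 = (m + 4)*(m^2 + 3*m - 4) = (m - 1)*(m + 4)*(m + 4)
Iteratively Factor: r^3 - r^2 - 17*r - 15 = (r + 3)*(r^2 - 4*r - 5) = (r + 1)*(r + 3)*(r - 5)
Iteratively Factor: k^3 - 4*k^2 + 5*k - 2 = (k - 1)*(k^2 - 3*k + 2) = (k - 1)^2*(k - 2)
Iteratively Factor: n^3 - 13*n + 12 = (n - 1)*(n^2 + n - 12) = (n - 3)*(n - 1)*(n + 4)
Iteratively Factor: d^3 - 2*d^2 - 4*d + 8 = (d + 2)*(d^2 - 4*d + 4) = (d - 2)*(d + 2)*(d - 2)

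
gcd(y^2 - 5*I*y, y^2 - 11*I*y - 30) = y - 5*I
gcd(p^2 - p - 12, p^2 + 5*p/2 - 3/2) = p + 3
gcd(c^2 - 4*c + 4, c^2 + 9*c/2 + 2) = 1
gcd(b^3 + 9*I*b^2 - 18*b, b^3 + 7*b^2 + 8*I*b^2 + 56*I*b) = b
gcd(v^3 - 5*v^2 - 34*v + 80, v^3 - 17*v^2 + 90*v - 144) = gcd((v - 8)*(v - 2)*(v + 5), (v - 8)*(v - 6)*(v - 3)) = v - 8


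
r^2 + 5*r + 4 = (r + 1)*(r + 4)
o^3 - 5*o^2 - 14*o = o*(o - 7)*(o + 2)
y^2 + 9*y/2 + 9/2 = (y + 3/2)*(y + 3)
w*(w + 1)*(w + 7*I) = w^3 + w^2 + 7*I*w^2 + 7*I*w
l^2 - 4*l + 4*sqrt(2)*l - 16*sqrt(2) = (l - 4)*(l + 4*sqrt(2))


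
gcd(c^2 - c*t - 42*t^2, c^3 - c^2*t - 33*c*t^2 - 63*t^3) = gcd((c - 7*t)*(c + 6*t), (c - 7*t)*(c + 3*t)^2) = -c + 7*t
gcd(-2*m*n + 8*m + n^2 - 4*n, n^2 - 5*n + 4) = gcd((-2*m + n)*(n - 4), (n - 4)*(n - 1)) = n - 4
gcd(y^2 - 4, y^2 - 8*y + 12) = y - 2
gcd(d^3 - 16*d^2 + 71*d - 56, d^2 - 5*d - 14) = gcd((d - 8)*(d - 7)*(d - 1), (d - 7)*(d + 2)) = d - 7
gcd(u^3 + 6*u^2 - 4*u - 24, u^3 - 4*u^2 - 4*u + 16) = u^2 - 4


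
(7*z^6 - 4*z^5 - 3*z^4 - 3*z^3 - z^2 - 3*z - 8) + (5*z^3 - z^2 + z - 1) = 7*z^6 - 4*z^5 - 3*z^4 + 2*z^3 - 2*z^2 - 2*z - 9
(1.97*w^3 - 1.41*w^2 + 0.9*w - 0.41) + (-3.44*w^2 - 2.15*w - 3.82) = 1.97*w^3 - 4.85*w^2 - 1.25*w - 4.23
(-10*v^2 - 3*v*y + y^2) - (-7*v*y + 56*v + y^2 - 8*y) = -10*v^2 + 4*v*y - 56*v + 8*y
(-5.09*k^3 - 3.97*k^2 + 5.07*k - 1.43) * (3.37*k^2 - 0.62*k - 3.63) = -17.1533*k^5 - 10.2231*k^4 + 38.024*k^3 + 6.4486*k^2 - 17.5175*k + 5.1909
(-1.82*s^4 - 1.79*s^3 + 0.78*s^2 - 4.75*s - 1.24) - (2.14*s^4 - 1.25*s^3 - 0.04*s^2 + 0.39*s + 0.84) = -3.96*s^4 - 0.54*s^3 + 0.82*s^2 - 5.14*s - 2.08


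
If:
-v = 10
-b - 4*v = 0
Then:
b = 40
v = -10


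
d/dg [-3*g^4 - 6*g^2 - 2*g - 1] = -12*g^3 - 12*g - 2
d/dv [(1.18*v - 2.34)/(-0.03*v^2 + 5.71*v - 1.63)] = (0.0354*v^2 - 0.1404*v + 11.438)/(0.0009*v^4 - 0.3426*v^3 + 32.7019*v^2 - 18.6146*v + 2.6569)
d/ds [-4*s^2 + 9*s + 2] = 9 - 8*s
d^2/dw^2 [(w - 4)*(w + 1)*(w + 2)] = 6*w - 2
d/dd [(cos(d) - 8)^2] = 2*(8 - cos(d))*sin(d)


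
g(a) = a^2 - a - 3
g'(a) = 2*a - 1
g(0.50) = -3.25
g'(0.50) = 0.00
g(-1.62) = 1.24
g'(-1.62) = -4.24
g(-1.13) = -0.59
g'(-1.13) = -3.26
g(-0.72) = -1.76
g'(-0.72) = -2.44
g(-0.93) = -1.21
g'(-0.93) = -2.86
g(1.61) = -2.02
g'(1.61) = 2.22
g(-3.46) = 12.43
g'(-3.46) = -7.92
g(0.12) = -3.11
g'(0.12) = -0.76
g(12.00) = 129.00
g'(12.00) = 23.00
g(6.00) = 27.00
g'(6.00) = 11.00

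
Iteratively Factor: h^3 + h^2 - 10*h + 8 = (h + 4)*(h^2 - 3*h + 2) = (h - 1)*(h + 4)*(h - 2)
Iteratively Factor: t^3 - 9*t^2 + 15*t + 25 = (t - 5)*(t^2 - 4*t - 5) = (t - 5)^2*(t + 1)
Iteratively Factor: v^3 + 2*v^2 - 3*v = (v + 3)*(v^2 - v) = v*(v + 3)*(v - 1)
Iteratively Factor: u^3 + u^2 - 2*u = (u - 1)*(u^2 + 2*u) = (u - 1)*(u + 2)*(u)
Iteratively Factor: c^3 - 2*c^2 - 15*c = (c - 5)*(c^2 + 3*c) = (c - 5)*(c + 3)*(c)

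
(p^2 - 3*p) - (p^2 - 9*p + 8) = 6*p - 8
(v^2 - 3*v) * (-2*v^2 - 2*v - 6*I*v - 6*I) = -2*v^4 + 4*v^3 - 6*I*v^3 + 6*v^2 + 12*I*v^2 + 18*I*v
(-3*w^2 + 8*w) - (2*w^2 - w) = -5*w^2 + 9*w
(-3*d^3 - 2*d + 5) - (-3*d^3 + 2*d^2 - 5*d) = -2*d^2 + 3*d + 5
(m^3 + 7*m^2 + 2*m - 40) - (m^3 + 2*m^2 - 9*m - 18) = 5*m^2 + 11*m - 22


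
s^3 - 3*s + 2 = (s - 1)^2*(s + 2)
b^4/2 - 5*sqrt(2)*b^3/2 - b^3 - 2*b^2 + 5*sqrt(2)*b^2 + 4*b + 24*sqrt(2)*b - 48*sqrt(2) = (b/2 + sqrt(2))*(b - 2)*(b - 4*sqrt(2))*(b - 3*sqrt(2))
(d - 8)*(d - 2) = d^2 - 10*d + 16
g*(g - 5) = g^2 - 5*g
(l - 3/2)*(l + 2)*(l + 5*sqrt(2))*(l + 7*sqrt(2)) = l^4 + l^3/2 + 12*sqrt(2)*l^3 + 6*sqrt(2)*l^2 + 67*l^2 - 36*sqrt(2)*l + 35*l - 210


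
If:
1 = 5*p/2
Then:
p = 2/5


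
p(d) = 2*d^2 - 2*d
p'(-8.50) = -36.00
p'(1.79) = 5.16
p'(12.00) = 46.00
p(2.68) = 9.00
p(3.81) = 21.41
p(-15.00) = 480.00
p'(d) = 4*d - 2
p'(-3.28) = -15.12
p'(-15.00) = -62.00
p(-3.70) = 34.78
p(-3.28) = 28.08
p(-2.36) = 15.86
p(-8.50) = 161.50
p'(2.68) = 8.72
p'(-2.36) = -11.44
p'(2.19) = 6.76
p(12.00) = 264.00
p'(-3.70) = -16.80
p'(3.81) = 13.24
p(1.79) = 2.83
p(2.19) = 5.21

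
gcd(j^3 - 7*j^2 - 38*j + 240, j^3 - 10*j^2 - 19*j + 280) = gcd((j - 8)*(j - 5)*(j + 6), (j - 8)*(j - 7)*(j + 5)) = j - 8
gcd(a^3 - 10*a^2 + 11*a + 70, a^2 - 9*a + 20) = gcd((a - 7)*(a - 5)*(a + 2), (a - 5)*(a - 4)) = a - 5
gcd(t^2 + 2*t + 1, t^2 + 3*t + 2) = t + 1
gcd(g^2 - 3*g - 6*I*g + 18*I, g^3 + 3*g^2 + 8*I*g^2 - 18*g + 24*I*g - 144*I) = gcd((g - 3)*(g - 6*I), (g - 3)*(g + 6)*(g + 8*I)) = g - 3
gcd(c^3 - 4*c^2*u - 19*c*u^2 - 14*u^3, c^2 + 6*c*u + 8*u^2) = c + 2*u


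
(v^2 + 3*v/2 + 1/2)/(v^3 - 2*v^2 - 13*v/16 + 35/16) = 8*(2*v + 1)/(16*v^2 - 48*v + 35)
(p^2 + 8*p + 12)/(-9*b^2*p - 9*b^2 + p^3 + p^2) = (p^2 + 8*p + 12)/(-9*b^2*p - 9*b^2 + p^3 + p^2)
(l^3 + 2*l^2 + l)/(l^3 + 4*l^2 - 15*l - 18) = l*(l + 1)/(l^2 + 3*l - 18)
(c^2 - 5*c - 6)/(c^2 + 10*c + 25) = (c^2 - 5*c - 6)/(c^2 + 10*c + 25)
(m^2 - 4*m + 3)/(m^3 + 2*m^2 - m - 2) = (m - 3)/(m^2 + 3*m + 2)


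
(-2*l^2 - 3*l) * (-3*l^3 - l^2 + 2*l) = 6*l^5 + 11*l^4 - l^3 - 6*l^2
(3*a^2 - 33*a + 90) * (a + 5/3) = 3*a^3 - 28*a^2 + 35*a + 150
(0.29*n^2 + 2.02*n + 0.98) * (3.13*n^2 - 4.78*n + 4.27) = 0.9077*n^4 + 4.9364*n^3 - 5.3499*n^2 + 3.941*n + 4.1846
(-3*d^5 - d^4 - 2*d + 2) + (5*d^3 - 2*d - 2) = -3*d^5 - d^4 + 5*d^3 - 4*d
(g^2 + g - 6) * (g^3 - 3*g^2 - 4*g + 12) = g^5 - 2*g^4 - 13*g^3 + 26*g^2 + 36*g - 72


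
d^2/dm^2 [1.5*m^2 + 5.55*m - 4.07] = 3.00000000000000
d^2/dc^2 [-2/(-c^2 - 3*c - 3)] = 4*(-c^2 - 3*c + (2*c + 3)^2 - 3)/(c^2 + 3*c + 3)^3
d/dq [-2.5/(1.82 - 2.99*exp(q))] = -7.475*exp(q)/(2.99*exp(q) - 1.82)^2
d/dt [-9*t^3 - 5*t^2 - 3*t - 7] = -27*t^2 - 10*t - 3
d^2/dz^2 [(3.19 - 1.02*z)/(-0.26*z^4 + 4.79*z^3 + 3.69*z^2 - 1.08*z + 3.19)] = (0.827424*z^7 - 24.637808*z^6 + 253.731144*z^5 - 716.758284*z^4 - 850.47018*z^3 - 380.374962*z^2 + 296.69871*z + 74.686194)/(0.017576*z^12 - 0.971412*z^11 + 17.148066*z^10 - 82.110059*z^9 - 252.087753*z^8 - 103.704429*z^7 - 136.01109*z^6 - 316.32093*z^5 - 36.265719*z^4 - 68.694117*z^3 - 123.811875*z^2 + 32.970564*z - 32.461759)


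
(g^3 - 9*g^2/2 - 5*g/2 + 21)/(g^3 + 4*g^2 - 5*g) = (2*g^3 - 9*g^2 - 5*g + 42)/(2*g*(g^2 + 4*g - 5))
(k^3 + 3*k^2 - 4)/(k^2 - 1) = (k^2 + 4*k + 4)/(k + 1)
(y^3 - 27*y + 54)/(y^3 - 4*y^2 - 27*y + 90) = (y^2 + 3*y - 18)/(y^2 - y - 30)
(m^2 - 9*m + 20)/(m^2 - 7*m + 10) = (m - 4)/(m - 2)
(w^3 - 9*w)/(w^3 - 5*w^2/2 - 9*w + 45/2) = 2*w/(2*w - 5)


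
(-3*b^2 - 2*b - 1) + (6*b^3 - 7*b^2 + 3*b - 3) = 6*b^3 - 10*b^2 + b - 4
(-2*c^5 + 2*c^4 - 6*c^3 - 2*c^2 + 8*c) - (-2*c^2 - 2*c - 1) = -2*c^5 + 2*c^4 - 6*c^3 + 10*c + 1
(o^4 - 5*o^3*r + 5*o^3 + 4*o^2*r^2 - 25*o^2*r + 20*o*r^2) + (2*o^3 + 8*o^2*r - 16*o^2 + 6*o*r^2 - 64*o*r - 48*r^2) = o^4 - 5*o^3*r + 7*o^3 + 4*o^2*r^2 - 17*o^2*r - 16*o^2 + 26*o*r^2 - 64*o*r - 48*r^2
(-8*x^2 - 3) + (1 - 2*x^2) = -10*x^2 - 2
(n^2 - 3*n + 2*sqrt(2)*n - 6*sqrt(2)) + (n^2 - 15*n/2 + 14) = 2*n^2 - 21*n/2 + 2*sqrt(2)*n - 6*sqrt(2) + 14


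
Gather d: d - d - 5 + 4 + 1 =0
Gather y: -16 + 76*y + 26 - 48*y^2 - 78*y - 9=-48*y^2 - 2*y + 1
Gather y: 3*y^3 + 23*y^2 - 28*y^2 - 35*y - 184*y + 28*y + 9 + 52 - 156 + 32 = 3*y^3 - 5*y^2 - 191*y - 63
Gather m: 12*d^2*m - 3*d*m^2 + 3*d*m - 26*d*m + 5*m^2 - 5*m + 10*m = m^2*(5 - 3*d) + m*(12*d^2 - 23*d + 5)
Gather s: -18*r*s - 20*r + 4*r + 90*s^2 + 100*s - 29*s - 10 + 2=-16*r + 90*s^2 + s*(71 - 18*r) - 8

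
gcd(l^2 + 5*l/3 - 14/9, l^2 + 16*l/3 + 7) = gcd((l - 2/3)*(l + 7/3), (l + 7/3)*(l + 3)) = l + 7/3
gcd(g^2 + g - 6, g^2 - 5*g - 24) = g + 3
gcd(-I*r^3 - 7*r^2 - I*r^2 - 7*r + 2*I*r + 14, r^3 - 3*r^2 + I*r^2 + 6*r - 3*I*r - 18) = 1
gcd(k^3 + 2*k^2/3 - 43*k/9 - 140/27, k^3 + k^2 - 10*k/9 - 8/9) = k + 4/3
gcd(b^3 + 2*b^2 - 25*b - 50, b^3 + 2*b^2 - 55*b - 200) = b + 5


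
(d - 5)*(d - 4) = d^2 - 9*d + 20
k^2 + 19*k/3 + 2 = (k + 1/3)*(k + 6)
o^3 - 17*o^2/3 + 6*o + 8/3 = (o - 4)*(o - 2)*(o + 1/3)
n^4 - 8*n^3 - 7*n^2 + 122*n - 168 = (n - 7)*(n - 3)*(n - 2)*(n + 4)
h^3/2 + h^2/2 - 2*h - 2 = (h/2 + 1)*(h - 2)*(h + 1)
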